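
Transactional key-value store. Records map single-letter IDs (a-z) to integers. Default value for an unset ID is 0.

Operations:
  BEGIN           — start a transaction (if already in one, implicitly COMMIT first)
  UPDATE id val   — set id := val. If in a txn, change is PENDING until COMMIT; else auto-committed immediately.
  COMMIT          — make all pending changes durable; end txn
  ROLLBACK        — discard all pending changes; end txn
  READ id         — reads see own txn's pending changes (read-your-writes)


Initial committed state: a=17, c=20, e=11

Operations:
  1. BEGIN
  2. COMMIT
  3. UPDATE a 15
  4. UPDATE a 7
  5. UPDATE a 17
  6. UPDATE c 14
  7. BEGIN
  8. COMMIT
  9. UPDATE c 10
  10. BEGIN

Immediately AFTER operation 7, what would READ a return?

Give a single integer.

Initial committed: {a=17, c=20, e=11}
Op 1: BEGIN: in_txn=True, pending={}
Op 2: COMMIT: merged [] into committed; committed now {a=17, c=20, e=11}
Op 3: UPDATE a=15 (auto-commit; committed a=15)
Op 4: UPDATE a=7 (auto-commit; committed a=7)
Op 5: UPDATE a=17 (auto-commit; committed a=17)
Op 6: UPDATE c=14 (auto-commit; committed c=14)
Op 7: BEGIN: in_txn=True, pending={}
After op 7: visible(a) = 17 (pending={}, committed={a=17, c=14, e=11})

Answer: 17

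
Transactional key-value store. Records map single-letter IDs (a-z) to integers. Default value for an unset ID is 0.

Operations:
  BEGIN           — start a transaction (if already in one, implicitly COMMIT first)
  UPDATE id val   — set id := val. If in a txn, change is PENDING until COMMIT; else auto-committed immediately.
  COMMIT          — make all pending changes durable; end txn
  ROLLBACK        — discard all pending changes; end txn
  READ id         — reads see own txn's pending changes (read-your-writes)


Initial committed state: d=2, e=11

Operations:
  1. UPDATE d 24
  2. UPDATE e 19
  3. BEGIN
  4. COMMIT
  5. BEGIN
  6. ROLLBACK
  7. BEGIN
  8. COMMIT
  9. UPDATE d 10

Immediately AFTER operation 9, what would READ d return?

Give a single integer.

Answer: 10

Derivation:
Initial committed: {d=2, e=11}
Op 1: UPDATE d=24 (auto-commit; committed d=24)
Op 2: UPDATE e=19 (auto-commit; committed e=19)
Op 3: BEGIN: in_txn=True, pending={}
Op 4: COMMIT: merged [] into committed; committed now {d=24, e=19}
Op 5: BEGIN: in_txn=True, pending={}
Op 6: ROLLBACK: discarded pending []; in_txn=False
Op 7: BEGIN: in_txn=True, pending={}
Op 8: COMMIT: merged [] into committed; committed now {d=24, e=19}
Op 9: UPDATE d=10 (auto-commit; committed d=10)
After op 9: visible(d) = 10 (pending={}, committed={d=10, e=19})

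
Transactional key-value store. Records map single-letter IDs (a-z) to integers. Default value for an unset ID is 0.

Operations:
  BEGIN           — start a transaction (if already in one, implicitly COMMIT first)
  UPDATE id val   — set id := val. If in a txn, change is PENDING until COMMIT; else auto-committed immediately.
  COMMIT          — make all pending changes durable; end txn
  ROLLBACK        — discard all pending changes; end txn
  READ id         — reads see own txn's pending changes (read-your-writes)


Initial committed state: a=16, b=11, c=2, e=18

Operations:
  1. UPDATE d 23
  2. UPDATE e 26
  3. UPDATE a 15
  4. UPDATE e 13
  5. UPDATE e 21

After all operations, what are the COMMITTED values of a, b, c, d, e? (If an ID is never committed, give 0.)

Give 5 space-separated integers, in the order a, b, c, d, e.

Initial committed: {a=16, b=11, c=2, e=18}
Op 1: UPDATE d=23 (auto-commit; committed d=23)
Op 2: UPDATE e=26 (auto-commit; committed e=26)
Op 3: UPDATE a=15 (auto-commit; committed a=15)
Op 4: UPDATE e=13 (auto-commit; committed e=13)
Op 5: UPDATE e=21 (auto-commit; committed e=21)
Final committed: {a=15, b=11, c=2, d=23, e=21}

Answer: 15 11 2 23 21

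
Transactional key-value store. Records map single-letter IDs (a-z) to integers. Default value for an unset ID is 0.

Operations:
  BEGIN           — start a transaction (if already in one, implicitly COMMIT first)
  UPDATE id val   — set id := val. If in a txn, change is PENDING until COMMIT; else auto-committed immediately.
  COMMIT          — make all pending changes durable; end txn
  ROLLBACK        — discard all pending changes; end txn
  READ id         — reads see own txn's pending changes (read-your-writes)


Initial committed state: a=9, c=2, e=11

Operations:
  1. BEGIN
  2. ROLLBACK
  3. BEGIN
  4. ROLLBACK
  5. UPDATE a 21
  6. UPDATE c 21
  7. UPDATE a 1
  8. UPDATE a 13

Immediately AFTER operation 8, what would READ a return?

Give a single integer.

Answer: 13

Derivation:
Initial committed: {a=9, c=2, e=11}
Op 1: BEGIN: in_txn=True, pending={}
Op 2: ROLLBACK: discarded pending []; in_txn=False
Op 3: BEGIN: in_txn=True, pending={}
Op 4: ROLLBACK: discarded pending []; in_txn=False
Op 5: UPDATE a=21 (auto-commit; committed a=21)
Op 6: UPDATE c=21 (auto-commit; committed c=21)
Op 7: UPDATE a=1 (auto-commit; committed a=1)
Op 8: UPDATE a=13 (auto-commit; committed a=13)
After op 8: visible(a) = 13 (pending={}, committed={a=13, c=21, e=11})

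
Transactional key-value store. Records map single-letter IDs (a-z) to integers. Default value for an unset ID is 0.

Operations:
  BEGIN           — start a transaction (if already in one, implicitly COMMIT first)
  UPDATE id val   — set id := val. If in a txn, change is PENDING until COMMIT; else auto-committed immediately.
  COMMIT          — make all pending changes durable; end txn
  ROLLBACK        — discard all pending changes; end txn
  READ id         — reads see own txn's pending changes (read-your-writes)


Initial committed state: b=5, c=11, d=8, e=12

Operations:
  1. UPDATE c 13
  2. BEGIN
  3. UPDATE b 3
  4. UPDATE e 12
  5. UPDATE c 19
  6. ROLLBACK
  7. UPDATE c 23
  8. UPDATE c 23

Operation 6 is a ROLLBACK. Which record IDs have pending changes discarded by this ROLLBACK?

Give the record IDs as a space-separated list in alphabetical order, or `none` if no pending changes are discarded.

Answer: b c e

Derivation:
Initial committed: {b=5, c=11, d=8, e=12}
Op 1: UPDATE c=13 (auto-commit; committed c=13)
Op 2: BEGIN: in_txn=True, pending={}
Op 3: UPDATE b=3 (pending; pending now {b=3})
Op 4: UPDATE e=12 (pending; pending now {b=3, e=12})
Op 5: UPDATE c=19 (pending; pending now {b=3, c=19, e=12})
Op 6: ROLLBACK: discarded pending ['b', 'c', 'e']; in_txn=False
Op 7: UPDATE c=23 (auto-commit; committed c=23)
Op 8: UPDATE c=23 (auto-commit; committed c=23)
ROLLBACK at op 6 discards: ['b', 'c', 'e']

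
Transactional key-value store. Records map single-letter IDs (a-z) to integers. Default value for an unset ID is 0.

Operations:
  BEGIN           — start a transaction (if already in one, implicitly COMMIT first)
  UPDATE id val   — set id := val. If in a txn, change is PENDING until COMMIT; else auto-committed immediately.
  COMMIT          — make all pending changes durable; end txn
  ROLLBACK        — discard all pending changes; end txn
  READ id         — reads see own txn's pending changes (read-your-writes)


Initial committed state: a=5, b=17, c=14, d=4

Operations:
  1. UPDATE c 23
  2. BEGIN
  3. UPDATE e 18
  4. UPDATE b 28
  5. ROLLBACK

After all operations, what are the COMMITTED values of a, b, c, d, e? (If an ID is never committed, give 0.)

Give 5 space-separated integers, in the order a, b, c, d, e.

Initial committed: {a=5, b=17, c=14, d=4}
Op 1: UPDATE c=23 (auto-commit; committed c=23)
Op 2: BEGIN: in_txn=True, pending={}
Op 3: UPDATE e=18 (pending; pending now {e=18})
Op 4: UPDATE b=28 (pending; pending now {b=28, e=18})
Op 5: ROLLBACK: discarded pending ['b', 'e']; in_txn=False
Final committed: {a=5, b=17, c=23, d=4}

Answer: 5 17 23 4 0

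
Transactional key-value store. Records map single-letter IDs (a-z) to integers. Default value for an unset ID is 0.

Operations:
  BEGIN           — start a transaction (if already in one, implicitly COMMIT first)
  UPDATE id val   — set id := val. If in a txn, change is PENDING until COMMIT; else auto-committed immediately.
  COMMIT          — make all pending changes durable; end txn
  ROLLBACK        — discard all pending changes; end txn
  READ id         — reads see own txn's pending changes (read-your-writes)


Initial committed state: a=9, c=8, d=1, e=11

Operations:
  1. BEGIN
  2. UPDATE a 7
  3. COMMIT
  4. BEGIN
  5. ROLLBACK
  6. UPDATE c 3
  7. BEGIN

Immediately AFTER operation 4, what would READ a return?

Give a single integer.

Answer: 7

Derivation:
Initial committed: {a=9, c=8, d=1, e=11}
Op 1: BEGIN: in_txn=True, pending={}
Op 2: UPDATE a=7 (pending; pending now {a=7})
Op 3: COMMIT: merged ['a'] into committed; committed now {a=7, c=8, d=1, e=11}
Op 4: BEGIN: in_txn=True, pending={}
After op 4: visible(a) = 7 (pending={}, committed={a=7, c=8, d=1, e=11})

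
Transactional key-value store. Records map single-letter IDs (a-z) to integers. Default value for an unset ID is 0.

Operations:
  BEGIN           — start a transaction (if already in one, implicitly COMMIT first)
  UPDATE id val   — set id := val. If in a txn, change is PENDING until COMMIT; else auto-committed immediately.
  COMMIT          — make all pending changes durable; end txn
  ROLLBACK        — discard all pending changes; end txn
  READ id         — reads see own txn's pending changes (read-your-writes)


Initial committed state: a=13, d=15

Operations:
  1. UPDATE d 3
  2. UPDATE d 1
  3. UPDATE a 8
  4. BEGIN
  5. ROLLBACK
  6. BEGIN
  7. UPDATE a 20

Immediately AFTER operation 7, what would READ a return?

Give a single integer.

Initial committed: {a=13, d=15}
Op 1: UPDATE d=3 (auto-commit; committed d=3)
Op 2: UPDATE d=1 (auto-commit; committed d=1)
Op 3: UPDATE a=8 (auto-commit; committed a=8)
Op 4: BEGIN: in_txn=True, pending={}
Op 5: ROLLBACK: discarded pending []; in_txn=False
Op 6: BEGIN: in_txn=True, pending={}
Op 7: UPDATE a=20 (pending; pending now {a=20})
After op 7: visible(a) = 20 (pending={a=20}, committed={a=8, d=1})

Answer: 20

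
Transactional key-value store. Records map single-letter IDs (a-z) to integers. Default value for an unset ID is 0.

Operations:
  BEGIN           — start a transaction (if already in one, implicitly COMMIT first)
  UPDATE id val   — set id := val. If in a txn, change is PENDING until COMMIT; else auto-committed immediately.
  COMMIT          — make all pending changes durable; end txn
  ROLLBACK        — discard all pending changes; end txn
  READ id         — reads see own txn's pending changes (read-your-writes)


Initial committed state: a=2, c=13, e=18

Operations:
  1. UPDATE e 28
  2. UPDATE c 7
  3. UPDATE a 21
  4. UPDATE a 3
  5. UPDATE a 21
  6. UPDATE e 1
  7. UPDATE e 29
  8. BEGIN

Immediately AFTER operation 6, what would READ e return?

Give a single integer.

Initial committed: {a=2, c=13, e=18}
Op 1: UPDATE e=28 (auto-commit; committed e=28)
Op 2: UPDATE c=7 (auto-commit; committed c=7)
Op 3: UPDATE a=21 (auto-commit; committed a=21)
Op 4: UPDATE a=3 (auto-commit; committed a=3)
Op 5: UPDATE a=21 (auto-commit; committed a=21)
Op 6: UPDATE e=1 (auto-commit; committed e=1)
After op 6: visible(e) = 1 (pending={}, committed={a=21, c=7, e=1})

Answer: 1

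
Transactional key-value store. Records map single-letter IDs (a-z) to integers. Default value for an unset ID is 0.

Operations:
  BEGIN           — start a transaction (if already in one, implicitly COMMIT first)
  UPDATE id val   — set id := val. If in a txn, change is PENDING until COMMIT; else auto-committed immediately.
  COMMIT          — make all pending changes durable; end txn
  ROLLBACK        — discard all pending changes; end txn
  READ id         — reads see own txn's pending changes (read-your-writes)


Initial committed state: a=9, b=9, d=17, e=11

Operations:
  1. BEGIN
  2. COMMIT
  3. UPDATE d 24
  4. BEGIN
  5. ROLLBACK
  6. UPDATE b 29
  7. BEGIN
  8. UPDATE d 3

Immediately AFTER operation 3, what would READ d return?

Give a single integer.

Answer: 24

Derivation:
Initial committed: {a=9, b=9, d=17, e=11}
Op 1: BEGIN: in_txn=True, pending={}
Op 2: COMMIT: merged [] into committed; committed now {a=9, b=9, d=17, e=11}
Op 3: UPDATE d=24 (auto-commit; committed d=24)
After op 3: visible(d) = 24 (pending={}, committed={a=9, b=9, d=24, e=11})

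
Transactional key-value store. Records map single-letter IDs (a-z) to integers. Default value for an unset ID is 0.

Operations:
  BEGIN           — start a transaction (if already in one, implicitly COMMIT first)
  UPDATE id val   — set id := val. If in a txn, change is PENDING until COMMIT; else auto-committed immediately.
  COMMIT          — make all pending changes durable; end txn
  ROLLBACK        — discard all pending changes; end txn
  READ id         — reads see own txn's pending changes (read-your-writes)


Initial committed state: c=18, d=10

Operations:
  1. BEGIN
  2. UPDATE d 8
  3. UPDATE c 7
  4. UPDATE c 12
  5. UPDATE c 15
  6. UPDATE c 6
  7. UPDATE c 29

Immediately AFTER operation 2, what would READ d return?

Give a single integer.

Answer: 8

Derivation:
Initial committed: {c=18, d=10}
Op 1: BEGIN: in_txn=True, pending={}
Op 2: UPDATE d=8 (pending; pending now {d=8})
After op 2: visible(d) = 8 (pending={d=8}, committed={c=18, d=10})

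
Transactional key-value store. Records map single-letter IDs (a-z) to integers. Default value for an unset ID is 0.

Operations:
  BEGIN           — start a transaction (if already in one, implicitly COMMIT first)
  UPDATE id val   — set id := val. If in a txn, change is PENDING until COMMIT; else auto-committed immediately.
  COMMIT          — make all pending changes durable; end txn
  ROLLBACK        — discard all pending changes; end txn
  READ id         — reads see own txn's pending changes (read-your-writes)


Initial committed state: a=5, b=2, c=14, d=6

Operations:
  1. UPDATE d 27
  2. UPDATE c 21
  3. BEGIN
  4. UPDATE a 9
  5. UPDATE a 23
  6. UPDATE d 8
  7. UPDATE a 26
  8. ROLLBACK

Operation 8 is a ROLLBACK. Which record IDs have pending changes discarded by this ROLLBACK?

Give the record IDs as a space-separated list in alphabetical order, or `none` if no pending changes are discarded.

Initial committed: {a=5, b=2, c=14, d=6}
Op 1: UPDATE d=27 (auto-commit; committed d=27)
Op 2: UPDATE c=21 (auto-commit; committed c=21)
Op 3: BEGIN: in_txn=True, pending={}
Op 4: UPDATE a=9 (pending; pending now {a=9})
Op 5: UPDATE a=23 (pending; pending now {a=23})
Op 6: UPDATE d=8 (pending; pending now {a=23, d=8})
Op 7: UPDATE a=26 (pending; pending now {a=26, d=8})
Op 8: ROLLBACK: discarded pending ['a', 'd']; in_txn=False
ROLLBACK at op 8 discards: ['a', 'd']

Answer: a d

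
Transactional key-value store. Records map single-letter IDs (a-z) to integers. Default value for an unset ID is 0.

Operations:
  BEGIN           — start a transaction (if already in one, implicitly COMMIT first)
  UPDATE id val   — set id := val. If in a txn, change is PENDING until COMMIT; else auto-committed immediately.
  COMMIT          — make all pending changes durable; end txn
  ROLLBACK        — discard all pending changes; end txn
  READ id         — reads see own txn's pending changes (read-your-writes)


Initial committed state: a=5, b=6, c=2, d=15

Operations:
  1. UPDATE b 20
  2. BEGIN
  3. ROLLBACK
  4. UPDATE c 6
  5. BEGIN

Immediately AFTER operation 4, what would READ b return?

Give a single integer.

Answer: 20

Derivation:
Initial committed: {a=5, b=6, c=2, d=15}
Op 1: UPDATE b=20 (auto-commit; committed b=20)
Op 2: BEGIN: in_txn=True, pending={}
Op 3: ROLLBACK: discarded pending []; in_txn=False
Op 4: UPDATE c=6 (auto-commit; committed c=6)
After op 4: visible(b) = 20 (pending={}, committed={a=5, b=20, c=6, d=15})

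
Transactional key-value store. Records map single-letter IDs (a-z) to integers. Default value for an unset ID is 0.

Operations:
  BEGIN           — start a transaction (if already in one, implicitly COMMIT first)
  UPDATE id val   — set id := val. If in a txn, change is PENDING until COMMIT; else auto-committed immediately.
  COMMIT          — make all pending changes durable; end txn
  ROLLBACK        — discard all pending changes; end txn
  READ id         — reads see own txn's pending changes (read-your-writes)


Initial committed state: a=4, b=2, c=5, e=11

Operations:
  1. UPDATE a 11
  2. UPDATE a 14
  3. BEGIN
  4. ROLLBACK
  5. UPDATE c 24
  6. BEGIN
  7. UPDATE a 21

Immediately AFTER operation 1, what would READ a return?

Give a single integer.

Answer: 11

Derivation:
Initial committed: {a=4, b=2, c=5, e=11}
Op 1: UPDATE a=11 (auto-commit; committed a=11)
After op 1: visible(a) = 11 (pending={}, committed={a=11, b=2, c=5, e=11})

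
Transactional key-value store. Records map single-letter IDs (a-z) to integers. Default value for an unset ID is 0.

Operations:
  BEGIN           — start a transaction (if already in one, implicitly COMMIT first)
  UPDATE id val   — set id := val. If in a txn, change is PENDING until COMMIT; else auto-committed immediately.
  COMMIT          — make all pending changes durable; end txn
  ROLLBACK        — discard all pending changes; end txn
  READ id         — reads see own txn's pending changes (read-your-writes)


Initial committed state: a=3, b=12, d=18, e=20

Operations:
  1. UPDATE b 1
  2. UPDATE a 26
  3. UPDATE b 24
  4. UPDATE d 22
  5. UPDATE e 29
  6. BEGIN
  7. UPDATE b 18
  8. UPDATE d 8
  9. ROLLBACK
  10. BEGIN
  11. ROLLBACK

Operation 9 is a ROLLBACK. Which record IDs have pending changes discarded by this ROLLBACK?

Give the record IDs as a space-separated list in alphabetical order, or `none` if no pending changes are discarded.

Initial committed: {a=3, b=12, d=18, e=20}
Op 1: UPDATE b=1 (auto-commit; committed b=1)
Op 2: UPDATE a=26 (auto-commit; committed a=26)
Op 3: UPDATE b=24 (auto-commit; committed b=24)
Op 4: UPDATE d=22 (auto-commit; committed d=22)
Op 5: UPDATE e=29 (auto-commit; committed e=29)
Op 6: BEGIN: in_txn=True, pending={}
Op 7: UPDATE b=18 (pending; pending now {b=18})
Op 8: UPDATE d=8 (pending; pending now {b=18, d=8})
Op 9: ROLLBACK: discarded pending ['b', 'd']; in_txn=False
Op 10: BEGIN: in_txn=True, pending={}
Op 11: ROLLBACK: discarded pending []; in_txn=False
ROLLBACK at op 9 discards: ['b', 'd']

Answer: b d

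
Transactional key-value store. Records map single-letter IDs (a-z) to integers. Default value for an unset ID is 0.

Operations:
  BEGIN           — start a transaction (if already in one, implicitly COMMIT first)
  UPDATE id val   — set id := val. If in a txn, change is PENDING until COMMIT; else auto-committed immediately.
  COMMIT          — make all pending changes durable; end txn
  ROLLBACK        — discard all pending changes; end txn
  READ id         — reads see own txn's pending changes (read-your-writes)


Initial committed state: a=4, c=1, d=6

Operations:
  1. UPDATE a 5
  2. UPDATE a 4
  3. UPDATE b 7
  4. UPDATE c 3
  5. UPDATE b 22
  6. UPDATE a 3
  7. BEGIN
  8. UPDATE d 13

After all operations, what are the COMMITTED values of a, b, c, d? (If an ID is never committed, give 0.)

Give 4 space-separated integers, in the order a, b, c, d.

Answer: 3 22 3 6

Derivation:
Initial committed: {a=4, c=1, d=6}
Op 1: UPDATE a=5 (auto-commit; committed a=5)
Op 2: UPDATE a=4 (auto-commit; committed a=4)
Op 3: UPDATE b=7 (auto-commit; committed b=7)
Op 4: UPDATE c=3 (auto-commit; committed c=3)
Op 5: UPDATE b=22 (auto-commit; committed b=22)
Op 6: UPDATE a=3 (auto-commit; committed a=3)
Op 7: BEGIN: in_txn=True, pending={}
Op 8: UPDATE d=13 (pending; pending now {d=13})
Final committed: {a=3, b=22, c=3, d=6}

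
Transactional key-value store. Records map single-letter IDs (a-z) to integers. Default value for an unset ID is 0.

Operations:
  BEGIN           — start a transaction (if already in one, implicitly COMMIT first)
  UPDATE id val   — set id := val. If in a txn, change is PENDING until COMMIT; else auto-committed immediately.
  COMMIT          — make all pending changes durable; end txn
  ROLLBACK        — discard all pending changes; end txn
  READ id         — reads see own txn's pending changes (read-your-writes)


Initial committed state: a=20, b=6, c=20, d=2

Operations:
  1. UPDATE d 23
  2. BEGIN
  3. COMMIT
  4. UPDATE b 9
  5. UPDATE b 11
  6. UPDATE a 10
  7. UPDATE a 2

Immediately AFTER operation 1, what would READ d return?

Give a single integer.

Initial committed: {a=20, b=6, c=20, d=2}
Op 1: UPDATE d=23 (auto-commit; committed d=23)
After op 1: visible(d) = 23 (pending={}, committed={a=20, b=6, c=20, d=23})

Answer: 23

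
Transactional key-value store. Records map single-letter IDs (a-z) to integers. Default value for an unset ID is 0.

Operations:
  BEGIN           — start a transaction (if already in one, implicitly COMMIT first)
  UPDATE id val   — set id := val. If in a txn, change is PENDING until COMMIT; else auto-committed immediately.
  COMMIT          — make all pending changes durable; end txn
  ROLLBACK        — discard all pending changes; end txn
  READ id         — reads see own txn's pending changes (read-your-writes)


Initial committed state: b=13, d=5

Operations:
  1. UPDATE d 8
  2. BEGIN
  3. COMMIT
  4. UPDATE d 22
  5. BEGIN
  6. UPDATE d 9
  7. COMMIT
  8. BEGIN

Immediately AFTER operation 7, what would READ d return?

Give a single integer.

Answer: 9

Derivation:
Initial committed: {b=13, d=5}
Op 1: UPDATE d=8 (auto-commit; committed d=8)
Op 2: BEGIN: in_txn=True, pending={}
Op 3: COMMIT: merged [] into committed; committed now {b=13, d=8}
Op 4: UPDATE d=22 (auto-commit; committed d=22)
Op 5: BEGIN: in_txn=True, pending={}
Op 6: UPDATE d=9 (pending; pending now {d=9})
Op 7: COMMIT: merged ['d'] into committed; committed now {b=13, d=9}
After op 7: visible(d) = 9 (pending={}, committed={b=13, d=9})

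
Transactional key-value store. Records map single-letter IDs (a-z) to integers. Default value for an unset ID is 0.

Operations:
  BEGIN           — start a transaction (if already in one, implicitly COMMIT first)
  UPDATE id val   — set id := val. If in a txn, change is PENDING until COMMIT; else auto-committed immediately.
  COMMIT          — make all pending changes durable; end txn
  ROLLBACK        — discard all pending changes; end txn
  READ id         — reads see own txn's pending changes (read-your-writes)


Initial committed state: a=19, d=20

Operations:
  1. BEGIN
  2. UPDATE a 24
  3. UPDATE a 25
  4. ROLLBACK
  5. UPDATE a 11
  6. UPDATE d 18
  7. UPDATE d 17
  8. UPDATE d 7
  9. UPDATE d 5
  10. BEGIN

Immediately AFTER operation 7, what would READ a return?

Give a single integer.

Answer: 11

Derivation:
Initial committed: {a=19, d=20}
Op 1: BEGIN: in_txn=True, pending={}
Op 2: UPDATE a=24 (pending; pending now {a=24})
Op 3: UPDATE a=25 (pending; pending now {a=25})
Op 4: ROLLBACK: discarded pending ['a']; in_txn=False
Op 5: UPDATE a=11 (auto-commit; committed a=11)
Op 6: UPDATE d=18 (auto-commit; committed d=18)
Op 7: UPDATE d=17 (auto-commit; committed d=17)
After op 7: visible(a) = 11 (pending={}, committed={a=11, d=17})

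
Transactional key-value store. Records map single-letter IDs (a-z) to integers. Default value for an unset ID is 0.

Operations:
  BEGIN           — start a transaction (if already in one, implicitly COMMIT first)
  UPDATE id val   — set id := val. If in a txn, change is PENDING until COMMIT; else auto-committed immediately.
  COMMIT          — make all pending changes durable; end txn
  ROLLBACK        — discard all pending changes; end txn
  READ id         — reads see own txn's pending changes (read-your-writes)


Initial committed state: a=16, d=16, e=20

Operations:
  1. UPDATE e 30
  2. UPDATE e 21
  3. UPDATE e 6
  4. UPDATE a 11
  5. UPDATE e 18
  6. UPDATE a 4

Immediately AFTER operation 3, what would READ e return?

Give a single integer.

Answer: 6

Derivation:
Initial committed: {a=16, d=16, e=20}
Op 1: UPDATE e=30 (auto-commit; committed e=30)
Op 2: UPDATE e=21 (auto-commit; committed e=21)
Op 3: UPDATE e=6 (auto-commit; committed e=6)
After op 3: visible(e) = 6 (pending={}, committed={a=16, d=16, e=6})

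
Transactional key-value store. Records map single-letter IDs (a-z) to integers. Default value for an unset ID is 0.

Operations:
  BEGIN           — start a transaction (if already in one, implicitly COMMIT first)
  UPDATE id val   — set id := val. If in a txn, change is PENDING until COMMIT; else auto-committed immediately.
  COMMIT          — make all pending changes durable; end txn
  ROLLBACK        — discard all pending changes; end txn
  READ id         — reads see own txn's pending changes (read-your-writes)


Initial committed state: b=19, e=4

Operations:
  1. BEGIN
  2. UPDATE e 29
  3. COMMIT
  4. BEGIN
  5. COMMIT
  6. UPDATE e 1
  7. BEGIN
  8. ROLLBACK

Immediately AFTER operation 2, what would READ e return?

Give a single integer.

Initial committed: {b=19, e=4}
Op 1: BEGIN: in_txn=True, pending={}
Op 2: UPDATE e=29 (pending; pending now {e=29})
After op 2: visible(e) = 29 (pending={e=29}, committed={b=19, e=4})

Answer: 29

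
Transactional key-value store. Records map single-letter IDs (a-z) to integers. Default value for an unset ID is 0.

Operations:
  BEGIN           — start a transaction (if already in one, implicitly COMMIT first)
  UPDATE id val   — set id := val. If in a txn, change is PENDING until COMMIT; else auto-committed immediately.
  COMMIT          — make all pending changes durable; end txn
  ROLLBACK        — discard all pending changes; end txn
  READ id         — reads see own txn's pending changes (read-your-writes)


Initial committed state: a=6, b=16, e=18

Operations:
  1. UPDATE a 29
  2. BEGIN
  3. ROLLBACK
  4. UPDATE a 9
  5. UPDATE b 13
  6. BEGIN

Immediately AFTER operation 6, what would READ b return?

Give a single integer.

Initial committed: {a=6, b=16, e=18}
Op 1: UPDATE a=29 (auto-commit; committed a=29)
Op 2: BEGIN: in_txn=True, pending={}
Op 3: ROLLBACK: discarded pending []; in_txn=False
Op 4: UPDATE a=9 (auto-commit; committed a=9)
Op 5: UPDATE b=13 (auto-commit; committed b=13)
Op 6: BEGIN: in_txn=True, pending={}
After op 6: visible(b) = 13 (pending={}, committed={a=9, b=13, e=18})

Answer: 13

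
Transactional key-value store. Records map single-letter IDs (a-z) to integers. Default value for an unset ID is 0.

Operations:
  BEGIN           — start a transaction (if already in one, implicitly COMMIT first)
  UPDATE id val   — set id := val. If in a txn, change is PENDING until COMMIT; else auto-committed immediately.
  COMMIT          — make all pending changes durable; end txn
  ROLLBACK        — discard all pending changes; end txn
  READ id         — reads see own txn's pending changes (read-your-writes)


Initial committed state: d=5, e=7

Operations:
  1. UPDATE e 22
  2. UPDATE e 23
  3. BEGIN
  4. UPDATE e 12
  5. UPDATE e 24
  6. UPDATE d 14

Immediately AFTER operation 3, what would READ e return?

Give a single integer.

Answer: 23

Derivation:
Initial committed: {d=5, e=7}
Op 1: UPDATE e=22 (auto-commit; committed e=22)
Op 2: UPDATE e=23 (auto-commit; committed e=23)
Op 3: BEGIN: in_txn=True, pending={}
After op 3: visible(e) = 23 (pending={}, committed={d=5, e=23})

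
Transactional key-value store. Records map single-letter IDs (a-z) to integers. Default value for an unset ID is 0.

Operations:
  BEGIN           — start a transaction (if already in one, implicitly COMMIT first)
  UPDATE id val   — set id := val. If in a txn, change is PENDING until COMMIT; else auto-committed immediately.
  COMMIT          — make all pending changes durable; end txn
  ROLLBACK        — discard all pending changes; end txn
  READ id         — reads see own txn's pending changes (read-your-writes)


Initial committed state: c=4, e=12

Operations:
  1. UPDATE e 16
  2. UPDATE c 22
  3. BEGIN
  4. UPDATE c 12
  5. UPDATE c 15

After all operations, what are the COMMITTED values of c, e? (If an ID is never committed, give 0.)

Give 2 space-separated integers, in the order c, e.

Answer: 22 16

Derivation:
Initial committed: {c=4, e=12}
Op 1: UPDATE e=16 (auto-commit; committed e=16)
Op 2: UPDATE c=22 (auto-commit; committed c=22)
Op 3: BEGIN: in_txn=True, pending={}
Op 4: UPDATE c=12 (pending; pending now {c=12})
Op 5: UPDATE c=15 (pending; pending now {c=15})
Final committed: {c=22, e=16}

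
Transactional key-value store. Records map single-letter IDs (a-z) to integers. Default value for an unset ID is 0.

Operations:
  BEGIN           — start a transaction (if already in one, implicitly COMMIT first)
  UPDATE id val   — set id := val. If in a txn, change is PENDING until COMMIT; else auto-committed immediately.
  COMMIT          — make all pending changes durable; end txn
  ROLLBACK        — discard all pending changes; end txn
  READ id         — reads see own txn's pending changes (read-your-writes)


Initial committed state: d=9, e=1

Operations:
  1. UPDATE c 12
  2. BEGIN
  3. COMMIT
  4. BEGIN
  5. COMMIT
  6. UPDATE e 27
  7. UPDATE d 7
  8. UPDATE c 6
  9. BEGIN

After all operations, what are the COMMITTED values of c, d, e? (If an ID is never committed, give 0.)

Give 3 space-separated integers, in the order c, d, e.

Answer: 6 7 27

Derivation:
Initial committed: {d=9, e=1}
Op 1: UPDATE c=12 (auto-commit; committed c=12)
Op 2: BEGIN: in_txn=True, pending={}
Op 3: COMMIT: merged [] into committed; committed now {c=12, d=9, e=1}
Op 4: BEGIN: in_txn=True, pending={}
Op 5: COMMIT: merged [] into committed; committed now {c=12, d=9, e=1}
Op 6: UPDATE e=27 (auto-commit; committed e=27)
Op 7: UPDATE d=7 (auto-commit; committed d=7)
Op 8: UPDATE c=6 (auto-commit; committed c=6)
Op 9: BEGIN: in_txn=True, pending={}
Final committed: {c=6, d=7, e=27}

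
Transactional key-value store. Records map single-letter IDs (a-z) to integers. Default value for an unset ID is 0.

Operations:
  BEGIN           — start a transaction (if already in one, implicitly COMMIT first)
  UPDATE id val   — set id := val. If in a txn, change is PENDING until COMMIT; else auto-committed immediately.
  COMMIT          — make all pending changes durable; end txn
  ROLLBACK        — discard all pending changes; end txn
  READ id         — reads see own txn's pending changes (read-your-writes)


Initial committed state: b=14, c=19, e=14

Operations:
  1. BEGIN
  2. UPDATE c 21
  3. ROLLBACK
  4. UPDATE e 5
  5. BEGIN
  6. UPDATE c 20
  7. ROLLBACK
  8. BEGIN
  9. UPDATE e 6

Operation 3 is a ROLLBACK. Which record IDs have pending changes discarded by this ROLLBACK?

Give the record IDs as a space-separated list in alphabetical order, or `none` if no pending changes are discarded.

Initial committed: {b=14, c=19, e=14}
Op 1: BEGIN: in_txn=True, pending={}
Op 2: UPDATE c=21 (pending; pending now {c=21})
Op 3: ROLLBACK: discarded pending ['c']; in_txn=False
Op 4: UPDATE e=5 (auto-commit; committed e=5)
Op 5: BEGIN: in_txn=True, pending={}
Op 6: UPDATE c=20 (pending; pending now {c=20})
Op 7: ROLLBACK: discarded pending ['c']; in_txn=False
Op 8: BEGIN: in_txn=True, pending={}
Op 9: UPDATE e=6 (pending; pending now {e=6})
ROLLBACK at op 3 discards: ['c']

Answer: c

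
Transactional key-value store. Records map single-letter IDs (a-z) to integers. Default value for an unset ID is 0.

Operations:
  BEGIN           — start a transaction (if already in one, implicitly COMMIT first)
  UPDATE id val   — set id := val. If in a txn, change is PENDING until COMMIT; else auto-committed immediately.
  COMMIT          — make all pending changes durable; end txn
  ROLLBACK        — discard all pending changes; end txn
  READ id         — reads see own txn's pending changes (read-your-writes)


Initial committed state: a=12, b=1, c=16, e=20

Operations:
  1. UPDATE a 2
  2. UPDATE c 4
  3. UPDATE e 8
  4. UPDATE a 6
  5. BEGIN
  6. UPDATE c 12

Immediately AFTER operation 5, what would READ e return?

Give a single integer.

Answer: 8

Derivation:
Initial committed: {a=12, b=1, c=16, e=20}
Op 1: UPDATE a=2 (auto-commit; committed a=2)
Op 2: UPDATE c=4 (auto-commit; committed c=4)
Op 3: UPDATE e=8 (auto-commit; committed e=8)
Op 4: UPDATE a=6 (auto-commit; committed a=6)
Op 5: BEGIN: in_txn=True, pending={}
After op 5: visible(e) = 8 (pending={}, committed={a=6, b=1, c=4, e=8})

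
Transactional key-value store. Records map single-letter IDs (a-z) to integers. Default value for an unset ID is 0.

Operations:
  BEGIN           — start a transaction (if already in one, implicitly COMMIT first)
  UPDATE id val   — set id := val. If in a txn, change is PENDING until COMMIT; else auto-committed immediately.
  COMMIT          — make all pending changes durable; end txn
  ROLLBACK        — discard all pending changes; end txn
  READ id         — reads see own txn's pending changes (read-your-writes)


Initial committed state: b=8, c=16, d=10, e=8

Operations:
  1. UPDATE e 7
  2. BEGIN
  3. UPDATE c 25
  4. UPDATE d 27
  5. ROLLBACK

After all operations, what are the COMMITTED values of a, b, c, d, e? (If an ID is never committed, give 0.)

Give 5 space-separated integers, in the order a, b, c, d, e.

Initial committed: {b=8, c=16, d=10, e=8}
Op 1: UPDATE e=7 (auto-commit; committed e=7)
Op 2: BEGIN: in_txn=True, pending={}
Op 3: UPDATE c=25 (pending; pending now {c=25})
Op 4: UPDATE d=27 (pending; pending now {c=25, d=27})
Op 5: ROLLBACK: discarded pending ['c', 'd']; in_txn=False
Final committed: {b=8, c=16, d=10, e=7}

Answer: 0 8 16 10 7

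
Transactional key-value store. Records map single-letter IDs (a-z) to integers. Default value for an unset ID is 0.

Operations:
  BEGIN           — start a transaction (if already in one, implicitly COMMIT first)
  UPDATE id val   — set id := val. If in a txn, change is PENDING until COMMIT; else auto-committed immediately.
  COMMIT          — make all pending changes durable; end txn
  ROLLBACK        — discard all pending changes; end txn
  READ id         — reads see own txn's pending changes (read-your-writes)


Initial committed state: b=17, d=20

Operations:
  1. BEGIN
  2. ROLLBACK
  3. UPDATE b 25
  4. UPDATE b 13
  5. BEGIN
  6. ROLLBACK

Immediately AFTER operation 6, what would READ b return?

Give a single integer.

Initial committed: {b=17, d=20}
Op 1: BEGIN: in_txn=True, pending={}
Op 2: ROLLBACK: discarded pending []; in_txn=False
Op 3: UPDATE b=25 (auto-commit; committed b=25)
Op 4: UPDATE b=13 (auto-commit; committed b=13)
Op 5: BEGIN: in_txn=True, pending={}
Op 6: ROLLBACK: discarded pending []; in_txn=False
After op 6: visible(b) = 13 (pending={}, committed={b=13, d=20})

Answer: 13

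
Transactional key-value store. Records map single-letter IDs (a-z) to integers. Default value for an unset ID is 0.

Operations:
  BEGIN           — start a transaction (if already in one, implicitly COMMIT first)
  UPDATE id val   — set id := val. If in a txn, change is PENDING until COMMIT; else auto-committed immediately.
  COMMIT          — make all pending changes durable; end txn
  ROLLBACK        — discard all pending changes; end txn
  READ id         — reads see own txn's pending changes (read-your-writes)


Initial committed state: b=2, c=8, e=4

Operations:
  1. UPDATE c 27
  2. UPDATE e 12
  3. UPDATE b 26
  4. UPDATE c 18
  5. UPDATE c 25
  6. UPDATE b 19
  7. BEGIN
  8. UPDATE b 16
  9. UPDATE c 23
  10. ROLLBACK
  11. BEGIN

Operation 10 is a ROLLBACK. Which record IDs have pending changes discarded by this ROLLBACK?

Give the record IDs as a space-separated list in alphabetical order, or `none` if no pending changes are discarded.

Initial committed: {b=2, c=8, e=4}
Op 1: UPDATE c=27 (auto-commit; committed c=27)
Op 2: UPDATE e=12 (auto-commit; committed e=12)
Op 3: UPDATE b=26 (auto-commit; committed b=26)
Op 4: UPDATE c=18 (auto-commit; committed c=18)
Op 5: UPDATE c=25 (auto-commit; committed c=25)
Op 6: UPDATE b=19 (auto-commit; committed b=19)
Op 7: BEGIN: in_txn=True, pending={}
Op 8: UPDATE b=16 (pending; pending now {b=16})
Op 9: UPDATE c=23 (pending; pending now {b=16, c=23})
Op 10: ROLLBACK: discarded pending ['b', 'c']; in_txn=False
Op 11: BEGIN: in_txn=True, pending={}
ROLLBACK at op 10 discards: ['b', 'c']

Answer: b c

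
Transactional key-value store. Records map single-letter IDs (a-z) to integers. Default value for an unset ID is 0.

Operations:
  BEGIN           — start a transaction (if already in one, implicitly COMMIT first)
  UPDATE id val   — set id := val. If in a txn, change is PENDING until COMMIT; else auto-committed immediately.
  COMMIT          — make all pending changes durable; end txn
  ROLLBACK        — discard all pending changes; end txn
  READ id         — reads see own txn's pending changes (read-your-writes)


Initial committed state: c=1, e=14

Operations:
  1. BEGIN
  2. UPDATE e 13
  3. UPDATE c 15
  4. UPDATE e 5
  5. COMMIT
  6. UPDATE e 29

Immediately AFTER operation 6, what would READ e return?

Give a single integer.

Initial committed: {c=1, e=14}
Op 1: BEGIN: in_txn=True, pending={}
Op 2: UPDATE e=13 (pending; pending now {e=13})
Op 3: UPDATE c=15 (pending; pending now {c=15, e=13})
Op 4: UPDATE e=5 (pending; pending now {c=15, e=5})
Op 5: COMMIT: merged ['c', 'e'] into committed; committed now {c=15, e=5}
Op 6: UPDATE e=29 (auto-commit; committed e=29)
After op 6: visible(e) = 29 (pending={}, committed={c=15, e=29})

Answer: 29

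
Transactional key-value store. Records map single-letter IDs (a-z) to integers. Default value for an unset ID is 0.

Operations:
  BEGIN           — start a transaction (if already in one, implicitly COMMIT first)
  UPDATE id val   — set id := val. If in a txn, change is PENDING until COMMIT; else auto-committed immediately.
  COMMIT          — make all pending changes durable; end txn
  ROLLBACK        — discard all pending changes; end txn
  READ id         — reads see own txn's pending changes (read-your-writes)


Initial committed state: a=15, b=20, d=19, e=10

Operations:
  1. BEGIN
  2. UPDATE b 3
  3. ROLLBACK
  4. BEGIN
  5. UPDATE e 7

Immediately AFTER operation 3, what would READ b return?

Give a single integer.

Answer: 20

Derivation:
Initial committed: {a=15, b=20, d=19, e=10}
Op 1: BEGIN: in_txn=True, pending={}
Op 2: UPDATE b=3 (pending; pending now {b=3})
Op 3: ROLLBACK: discarded pending ['b']; in_txn=False
After op 3: visible(b) = 20 (pending={}, committed={a=15, b=20, d=19, e=10})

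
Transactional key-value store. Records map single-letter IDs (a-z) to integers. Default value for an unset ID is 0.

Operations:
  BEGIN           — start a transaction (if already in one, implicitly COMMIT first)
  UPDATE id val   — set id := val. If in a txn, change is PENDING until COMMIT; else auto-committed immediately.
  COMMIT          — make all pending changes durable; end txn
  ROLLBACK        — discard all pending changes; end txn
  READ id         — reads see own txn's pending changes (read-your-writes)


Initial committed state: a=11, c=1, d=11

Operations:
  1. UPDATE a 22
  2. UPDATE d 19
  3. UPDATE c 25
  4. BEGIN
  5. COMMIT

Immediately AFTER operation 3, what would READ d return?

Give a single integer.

Initial committed: {a=11, c=1, d=11}
Op 1: UPDATE a=22 (auto-commit; committed a=22)
Op 2: UPDATE d=19 (auto-commit; committed d=19)
Op 3: UPDATE c=25 (auto-commit; committed c=25)
After op 3: visible(d) = 19 (pending={}, committed={a=22, c=25, d=19})

Answer: 19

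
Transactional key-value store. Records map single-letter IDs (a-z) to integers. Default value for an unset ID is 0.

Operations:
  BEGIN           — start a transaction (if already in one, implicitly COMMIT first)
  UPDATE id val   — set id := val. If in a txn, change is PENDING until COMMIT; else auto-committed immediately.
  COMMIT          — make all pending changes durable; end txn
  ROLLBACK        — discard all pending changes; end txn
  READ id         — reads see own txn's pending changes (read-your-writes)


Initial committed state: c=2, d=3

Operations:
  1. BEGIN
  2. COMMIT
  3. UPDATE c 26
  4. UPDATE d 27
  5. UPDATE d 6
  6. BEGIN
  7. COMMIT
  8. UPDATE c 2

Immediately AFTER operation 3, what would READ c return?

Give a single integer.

Answer: 26

Derivation:
Initial committed: {c=2, d=3}
Op 1: BEGIN: in_txn=True, pending={}
Op 2: COMMIT: merged [] into committed; committed now {c=2, d=3}
Op 3: UPDATE c=26 (auto-commit; committed c=26)
After op 3: visible(c) = 26 (pending={}, committed={c=26, d=3})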